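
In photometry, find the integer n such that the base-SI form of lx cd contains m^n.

lx = lm/m² (illuminance = luminous flux per area),
    = m⁻²·cd.
Combining: lx·cd = (m⁻²·cd) · cd = m⁻²·cd².
The exponent of m is -2.

-2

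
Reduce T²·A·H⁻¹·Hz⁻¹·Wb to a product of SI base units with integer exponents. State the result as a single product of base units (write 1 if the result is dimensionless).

kg²·s⁻³

T = kg·s⁻²·A⁻¹.
So T² = kg²·s⁻⁴·A⁻².
H = kg·m²·s⁻²·A⁻².
So H⁻¹ = kg⁻¹·m⁻²·s²·A².
Hz = s⁻¹.
So Hz⁻¹ = s.
Wb = kg·m²·s⁻²·A⁻¹.
Combining: T²·A·H⁻¹·Hz⁻¹·Wb = (kg²·s⁻⁴·A⁻²) · A · (kg⁻¹·m⁻²·s²·A²) · s · (kg·m²·s⁻²·A⁻¹) = kg²·s⁻³.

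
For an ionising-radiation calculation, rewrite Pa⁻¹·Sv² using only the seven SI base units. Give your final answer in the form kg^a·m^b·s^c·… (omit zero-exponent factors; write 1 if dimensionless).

kg⁻¹·m⁵·s⁻²

Pa = kg·m⁻¹·s⁻².
So Pa⁻¹ = kg⁻¹·m·s².
Sv = m²·s⁻².
So Sv² = m⁴·s⁻⁴.
Combining: Pa⁻¹·Sv² = (kg⁻¹·m·s²) · (m⁴·s⁻⁴) = kg⁻¹·m⁵·s⁻².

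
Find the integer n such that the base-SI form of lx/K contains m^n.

-2

lx = lm/m² (illuminance = luminous flux per area),
    = m⁻²·cd.
Combining: K⁻¹·lx = K⁻¹ · (m⁻²·cd) = m⁻²·K⁻¹·cd.
The exponent of m is -2.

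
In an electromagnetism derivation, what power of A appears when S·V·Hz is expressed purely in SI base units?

S = 1/Ω (conductance is reciprocal resistance),
    = kg⁻¹·m⁻²·s³·A².
V = W/A (potential = power per current),
    = kg·m²·s⁻³·A⁻¹.
Hz = 1/s = s⁻¹ (frequency is cycles per second).
Combining: S·V·Hz = (kg⁻¹·m⁻²·s³·A²) · (kg·m²·s⁻³·A⁻¹) · s⁻¹ = s⁻¹·A.
The exponent of A is 1.

1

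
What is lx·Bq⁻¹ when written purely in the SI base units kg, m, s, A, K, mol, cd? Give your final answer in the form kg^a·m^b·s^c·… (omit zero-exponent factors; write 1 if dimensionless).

m⁻²·s·cd

lx = m⁻²·cd.
Bq = s⁻¹.
So Bq⁻¹ = s.
Combining: lx·Bq⁻¹ = (m⁻²·cd) · s = m⁻²·s·cd.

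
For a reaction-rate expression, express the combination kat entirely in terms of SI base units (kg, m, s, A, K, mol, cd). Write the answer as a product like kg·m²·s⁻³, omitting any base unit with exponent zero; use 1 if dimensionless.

s⁻¹·mol

kat = mol/s = s⁻¹·mol (catalytic activity).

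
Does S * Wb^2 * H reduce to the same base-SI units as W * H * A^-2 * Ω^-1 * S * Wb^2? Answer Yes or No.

Yes

Left side:
  S = 1/Ω (conductance is reciprocal resistance),
      = kg⁻¹·m⁻²·s³·A².
  Wb = V·s (flux: a volt is a weber per second),
      = kg·m²·s⁻²·A⁻¹.
  So Wb² = kg²·m⁴·s⁻⁴·A⁻².
  H = Wb/A (inductance = flux per current),
      = kg·m²·s⁻²·A⁻².
  Combining: S·Wb²·H = (kg⁻¹·m⁻²·s³·A²) · (kg²·m⁴·s⁻⁴·A⁻²) · (kg·m²·s⁻²·A⁻²) = kg²·m⁴·s⁻³·A⁻².
Right side:
  W = J/s (power = energy per time),
      = kg·m²·s⁻³.
  H = Wb/A (inductance = flux per current),
      = kg·m²·s⁻²·A⁻².
  Ω = V/A (resistance = voltage per current),
      = kg·m²·s⁻³·A⁻².
  So Ω⁻¹ = kg⁻¹·m⁻²·s³·A².
  S = 1/Ω (conductance is reciprocal resistance),
      = kg⁻¹·m⁻²·s³·A².
  Wb = V·s (flux: a volt is a weber per second),
      = kg·m²·s⁻²·A⁻¹.
  So Wb² = kg²·m⁴·s⁻⁴·A⁻².
  Combining: W·H·A⁻²·Ω⁻¹·S·Wb² = (kg·m²·s⁻³) · (kg·m²·s⁻²·A⁻²) · A⁻² · (kg⁻¹·m⁻²·s³·A²) · (kg⁻¹·m⁻²·s³·A²) · (kg²·m⁴·s⁻⁴·A⁻²) = kg²·m⁴·s⁻³·A⁻².
Both reduce to kg²·m⁴·s⁻³·A⁻².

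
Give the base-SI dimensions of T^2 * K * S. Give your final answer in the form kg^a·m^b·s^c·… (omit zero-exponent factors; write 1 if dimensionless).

kg·m⁻²·s⁻¹·K

T = kg·s⁻²·A⁻¹.
So T² = kg²·s⁻⁴·A⁻².
S = kg⁻¹·m⁻²·s³·A².
Combining: T²·K·S = (kg²·s⁻⁴·A⁻²) · K · (kg⁻¹·m⁻²·s³·A²) = kg·m⁻²·s⁻¹·K.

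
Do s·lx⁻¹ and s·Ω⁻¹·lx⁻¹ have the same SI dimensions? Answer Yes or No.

No

Left side:
  lx = lm/m² (illuminance = luminous flux per area),
      = m⁻²·cd.
  So lx⁻¹ = m²·cd⁻¹.
  Combining: s·lx⁻¹ = s · (m²·cd⁻¹) = m²·s·cd⁻¹.
Right side:
  Ω = V/A (resistance = voltage per current),
      = kg·m²·s⁻³·A⁻².
  So Ω⁻¹ = kg⁻¹·m⁻²·s³·A².
  lx = lm/m² (illuminance = luminous flux per area),
      = m⁻²·cd.
  So lx⁻¹ = m²·cd⁻¹.
  Combining: s·Ω⁻¹·lx⁻¹ = s · (kg⁻¹·m⁻²·s³·A²) · (m²·cd⁻¹) = kg⁻¹·s⁴·A²·cd⁻¹.
Left is m²·s·cd⁻¹; right is kg⁻¹·s⁴·A²·cd⁻¹ — different.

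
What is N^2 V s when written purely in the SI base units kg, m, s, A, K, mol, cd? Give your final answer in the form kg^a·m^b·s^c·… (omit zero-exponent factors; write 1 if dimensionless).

kg³·m⁴·s⁻⁶·A⁻¹

N = kg·m·s⁻².
So N² = kg²·m²·s⁻⁴.
V = kg·m²·s⁻³·A⁻¹.
Combining: N²·V·s = (kg²·m²·s⁻⁴) · (kg·m²·s⁻³·A⁻¹) · s = kg³·m⁴·s⁻⁶·A⁻¹.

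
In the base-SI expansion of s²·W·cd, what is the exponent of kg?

1

W = kg·m²·s⁻³.
Combining: s²·W·cd = s² · (kg·m²·s⁻³) · cd = kg·m²·s⁻¹·cd.
The exponent of kg is 1.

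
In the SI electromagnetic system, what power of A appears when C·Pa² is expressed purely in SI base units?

1

C = A·s = s·A (charge = current × time).
Pa = N/m² (pressure = force per area),
    = kg·m⁻¹·s⁻².
So Pa² = kg²·m⁻²·s⁻⁴.
Combining: C·Pa² = (s·A) · (kg²·m⁻²·s⁻⁴) = kg²·m⁻²·s⁻³·A.
The exponent of A is 1.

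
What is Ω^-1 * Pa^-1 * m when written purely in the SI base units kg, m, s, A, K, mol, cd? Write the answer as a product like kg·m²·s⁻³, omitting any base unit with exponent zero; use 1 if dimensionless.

kg⁻²·s⁵·A²

Ω = V/A (resistance = voltage per current),
    = kg·m²·s⁻³·A⁻².
So Ω⁻¹ = kg⁻¹·m⁻²·s³·A².
Pa = N/m² (pressure = force per area),
    = kg·m⁻¹·s⁻².
So Pa⁻¹ = kg⁻¹·m·s².
Combining: Ω⁻¹·Pa⁻¹·m = (kg⁻¹·m⁻²·s³·A²) · (kg⁻¹·m·s²) · m = kg⁻²·s⁵·A².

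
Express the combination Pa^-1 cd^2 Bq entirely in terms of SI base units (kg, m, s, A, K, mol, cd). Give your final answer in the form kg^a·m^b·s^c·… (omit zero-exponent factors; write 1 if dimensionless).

Pa = N/m² (pressure = force per area),
    = kg·m⁻¹·s⁻².
So Pa⁻¹ = kg⁻¹·m·s².
Bq = 1/s = s⁻¹ (activity is decays per second).
Combining: Pa⁻¹·cd²·Bq = (kg⁻¹·m·s²) · cd² · s⁻¹ = kg⁻¹·m·s·cd².

kg⁻¹·m·s·cd²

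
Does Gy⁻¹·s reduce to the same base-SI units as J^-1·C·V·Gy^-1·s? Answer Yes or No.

Yes

Left side:
  Gy = J/kg (absorbed dose = energy per mass),
      = m²·s⁻².
  So Gy⁻¹ = m⁻²·s².
  Combining: Gy⁻¹·s = (m⁻²·s²) · s = m⁻²·s³.
Right side:
  J = kg·m²·s⁻².
  So J⁻¹ = kg⁻¹·m⁻²·s².
  C = s·A.
  V = kg·m²·s⁻³·A⁻¹.
  Gy = m²·s⁻².
  So Gy⁻¹ = m⁻²·s².
  Combining: J⁻¹·C·V·Gy⁻¹·s = (kg⁻¹·m⁻²·s²) · (s·A) · (kg·m²·s⁻³·A⁻¹) · (m⁻²·s²) · s = m⁻²·s³.
Both reduce to m⁻²·s³.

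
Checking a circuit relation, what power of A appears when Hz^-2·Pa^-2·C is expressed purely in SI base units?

1

Hz = s⁻¹.
So Hz⁻² = s².
Pa = kg·m⁻¹·s⁻².
So Pa⁻² = kg⁻²·m²·s⁴.
C = s·A.
Combining: Hz⁻²·Pa⁻²·C = s² · (kg⁻²·m²·s⁴) · (s·A) = kg⁻²·m²·s⁷·A.
The exponent of A is 1.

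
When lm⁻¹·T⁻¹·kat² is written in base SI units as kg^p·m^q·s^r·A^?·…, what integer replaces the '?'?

lm = cd.
So lm⁻¹ = cd⁻¹.
T = kg·s⁻²·A⁻¹.
So T⁻¹ = kg⁻¹·s²·A.
kat = s⁻¹·mol.
So kat² = s⁻²·mol².
Combining: lm⁻¹·T⁻¹·kat² = cd⁻¹ · (kg⁻¹·s²·A) · (s⁻²·mol²) = kg⁻¹·A·mol²·cd⁻¹.
The exponent of A is 1.

1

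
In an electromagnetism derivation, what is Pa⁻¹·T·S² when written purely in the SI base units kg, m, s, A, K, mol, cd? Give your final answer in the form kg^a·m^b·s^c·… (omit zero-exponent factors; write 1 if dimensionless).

Pa = kg·m⁻¹·s⁻².
So Pa⁻¹ = kg⁻¹·m·s².
T = kg·s⁻²·A⁻¹.
S = kg⁻¹·m⁻²·s³·A².
So S² = kg⁻²·m⁻⁴·s⁶·A⁴.
Combining: Pa⁻¹·T·S² = (kg⁻¹·m·s²) · (kg·s⁻²·A⁻¹) · (kg⁻²·m⁻⁴·s⁶·A⁴) = kg⁻²·m⁻³·s⁶·A³.

kg⁻²·m⁻³·s⁶·A³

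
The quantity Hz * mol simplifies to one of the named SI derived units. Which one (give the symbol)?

kat

Hz = 1/s = s⁻¹ (frequency is cycles per second).
Combining: Hz·mol = s⁻¹ · mol = s⁻¹·mol.
s⁻¹·mol is the base-SI form of the katal.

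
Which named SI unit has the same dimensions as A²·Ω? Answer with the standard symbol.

W

Ω = V/A (resistance = voltage per current),
    = kg·m²·s⁻³·A⁻².
Combining: A²·Ω = A² · (kg·m²·s⁻³·A⁻²) = kg·m²·s⁻³.
kg·m²·s⁻³ is the base-SI form of the watt.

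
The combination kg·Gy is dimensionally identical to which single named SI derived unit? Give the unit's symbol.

J

Gy = m²·s⁻².
Combining: kg·Gy = kg · (m²·s⁻²) = kg·m²·s⁻².
kg·m²·s⁻² is the base-SI form of the joule.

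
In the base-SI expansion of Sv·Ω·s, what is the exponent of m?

4

Sv = J/kg (equivalent dose = energy per mass),
    = m²·s⁻².
Ω = V/A (resistance = voltage per current),
    = kg·m²·s⁻³·A⁻².
Combining: Sv·Ω·s = (m²·s⁻²) · (kg·m²·s⁻³·A⁻²) · s = kg·m⁴·s⁻⁴·A⁻².
The exponent of m is 4.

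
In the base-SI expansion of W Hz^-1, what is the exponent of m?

2

W = kg·m²·s⁻³.
Hz = s⁻¹.
So Hz⁻¹ = s.
Combining: W·Hz⁻¹ = (kg·m²·s⁻³) · s = kg·m²·s⁻².
The exponent of m is 2.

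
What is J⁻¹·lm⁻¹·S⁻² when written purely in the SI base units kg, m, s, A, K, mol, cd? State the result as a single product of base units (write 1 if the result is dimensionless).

kg·m²·s⁻⁴·A⁻⁴·cd⁻¹

J = kg·m²·s⁻².
So J⁻¹ = kg⁻¹·m⁻²·s².
lm = cd.
So lm⁻¹ = cd⁻¹.
S = kg⁻¹·m⁻²·s³·A².
So S⁻² = kg²·m⁴·s⁻⁶·A⁻⁴.
Combining: J⁻¹·lm⁻¹·S⁻² = (kg⁻¹·m⁻²·s²) · cd⁻¹ · (kg²·m⁴·s⁻⁶·A⁻⁴) = kg·m²·s⁻⁴·A⁻⁴·cd⁻¹.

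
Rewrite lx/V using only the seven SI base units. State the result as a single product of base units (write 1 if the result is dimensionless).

kg⁻¹·m⁻⁴·s³·A·cd

lx = lm/m² (illuminance = luminous flux per area),
    = m⁻²·cd.
V = W/A (potential = power per current),
    = kg·m²·s⁻³·A⁻¹.
So V⁻¹ = kg⁻¹·m⁻²·s³·A.
Combining: lx·V⁻¹ = (m⁻²·cd) · (kg⁻¹·m⁻²·s³·A) = kg⁻¹·m⁻⁴·s³·A·cd.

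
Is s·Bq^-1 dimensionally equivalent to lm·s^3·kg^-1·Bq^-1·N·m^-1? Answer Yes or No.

No

Left side:
  Bq = 1/s = s⁻¹ (activity is decays per second).
  So Bq⁻¹ = s.
  Combining: s·Bq⁻¹ = s · s = s².
Right side:
  lm = cd.
  Bq = s⁻¹.
  So Bq⁻¹ = s.
  N = kg·m·s⁻².
  Combining: lm·s³·kg⁻¹·Bq⁻¹·N·m⁻¹ = cd · s³ · kg⁻¹ · s · (kg·m·s⁻²) · m⁻¹ = s²·cd.
Left is s²; right is s²·cd — different.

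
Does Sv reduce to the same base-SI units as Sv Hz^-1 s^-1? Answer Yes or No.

Left side:
  Sv = m²·s⁻².
Right side:
  Sv = m²·s⁻².
  Hz = s⁻¹.
  So Hz⁻¹ = s.
  Combining: Sv·Hz⁻¹·s⁻¹ = (m²·s⁻²) · s · s⁻¹ = m²·s⁻².
Both reduce to m²·s⁻².

Yes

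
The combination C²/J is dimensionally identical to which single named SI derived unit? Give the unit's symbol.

C = A·s = s·A (charge = current × time).
So C² = s²·A².
J = N·m (work = force × distance),
    = kg·m²·s⁻².
So J⁻¹ = kg⁻¹·m⁻²·s².
Combining: C²·J⁻¹ = (s²·A²) · (kg⁻¹·m⁻²·s²) = kg⁻¹·m⁻²·s⁴·A².
kg⁻¹·m⁻²·s⁴·A² is the base-SI form of the farad.

F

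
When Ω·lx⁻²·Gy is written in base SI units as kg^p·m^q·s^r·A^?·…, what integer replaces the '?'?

-2

Ω = kg·m²·s⁻³·A⁻².
lx = m⁻²·cd.
So lx⁻² = m⁴·cd⁻².
Gy = m²·s⁻².
Combining: Ω·lx⁻²·Gy = (kg·m²·s⁻³·A⁻²) · (m⁴·cd⁻²) · (m²·s⁻²) = kg·m⁸·s⁻⁵·A⁻²·cd⁻².
The exponent of A is -2.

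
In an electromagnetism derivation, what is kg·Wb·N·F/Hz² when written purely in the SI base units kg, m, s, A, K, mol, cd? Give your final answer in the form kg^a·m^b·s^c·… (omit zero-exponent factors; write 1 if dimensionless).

Wb = kg·m²·s⁻²·A⁻¹.
N = kg·m·s⁻².
Hz = s⁻¹.
So Hz⁻² = s².
F = kg⁻¹·m⁻²·s⁴·A².
Combining: kg·Wb·N·Hz⁻²·F = kg · (kg·m²·s⁻²·A⁻¹) · (kg·m·s⁻²) · s² · (kg⁻¹·m⁻²·s⁴·A²) = kg²·m·s²·A.

kg²·m·s²·A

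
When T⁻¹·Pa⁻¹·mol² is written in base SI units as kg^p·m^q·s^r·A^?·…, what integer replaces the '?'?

T = Wb/m² (flux density = flux per area),
    = kg·s⁻²·A⁻¹.
So T⁻¹ = kg⁻¹·s²·A.
Pa = N/m² (pressure = force per area),
    = kg·m⁻¹·s⁻².
So Pa⁻¹ = kg⁻¹·m·s².
Combining: T⁻¹·Pa⁻¹·mol² = (kg⁻¹·s²·A) · (kg⁻¹·m·s²) · mol² = kg⁻²·m·s⁴·A·mol².
The exponent of A is 1.

1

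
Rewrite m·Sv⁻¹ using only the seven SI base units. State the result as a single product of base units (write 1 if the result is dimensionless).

Sv = J/kg (equivalent dose = energy per mass),
    = m²·s⁻².
So Sv⁻¹ = m⁻²·s².
Combining: m·Sv⁻¹ = m · (m⁻²·s²) = m⁻¹·s².

m⁻¹·s²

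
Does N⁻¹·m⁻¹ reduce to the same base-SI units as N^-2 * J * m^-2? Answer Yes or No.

Left side:
  N = kg·m·s⁻².
  So N⁻¹ = kg⁻¹·m⁻¹·s².
  Combining: N⁻¹·m⁻¹ = (kg⁻¹·m⁻¹·s²) · m⁻¹ = kg⁻¹·m⁻²·s².
Right side:
  N = kg·m/s² = kg·m·s⁻² (force = mass × acceleration).
  So N⁻² = kg⁻²·m⁻²·s⁴.
  J = N·m (work = force × distance),
      = kg·m²·s⁻².
  Combining: N⁻²·J·m⁻² = (kg⁻²·m⁻²·s⁴) · (kg·m²·s⁻²) · m⁻² = kg⁻¹·m⁻²·s².
Both reduce to kg⁻¹·m⁻²·s².

Yes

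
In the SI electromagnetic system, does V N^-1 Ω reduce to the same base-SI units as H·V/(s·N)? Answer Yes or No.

Yes

Left side:
  V = W/A (potential = power per current),
      = kg·m²·s⁻³·A⁻¹.
  N = kg·m/s² = kg·m·s⁻² (force = mass × acceleration).
  So N⁻¹ = kg⁻¹·m⁻¹·s².
  Ω = V/A (resistance = voltage per current),
      = kg·m²·s⁻³·A⁻².
  Combining: V·N⁻¹·Ω = (kg·m²·s⁻³·A⁻¹) · (kg⁻¹·m⁻¹·s²) · (kg·m²·s⁻³·A⁻²) = kg·m³·s⁻⁴·A⁻³.
Right side:
  H = Wb/A (inductance = flux per current),
      = kg·m²·s⁻²·A⁻².
  V = W/A (potential = power per current),
      = kg·m²·s⁻³·A⁻¹.
  N = kg·m/s² = kg·m·s⁻² (force = mass × acceleration).
  So N⁻¹ = kg⁻¹·m⁻¹·s².
  Combining: H·s⁻¹·V·N⁻¹ = (kg·m²·s⁻²·A⁻²) · s⁻¹ · (kg·m²·s⁻³·A⁻¹) · (kg⁻¹·m⁻¹·s²) = kg·m³·s⁻⁴·A⁻³.
Both reduce to kg·m³·s⁻⁴·A⁻³.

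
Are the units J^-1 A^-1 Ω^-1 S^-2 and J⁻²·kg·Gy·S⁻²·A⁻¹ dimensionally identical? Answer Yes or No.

No

Left side:
  J = N·m (work = force × distance),
      = kg·m²·s⁻².
  So J⁻¹ = kg⁻¹·m⁻²·s².
  Ω = V/A (resistance = voltage per current),
      = kg·m²·s⁻³·A⁻².
  So Ω⁻¹ = kg⁻¹·m⁻²·s³·A².
  S = 1/Ω (conductance is reciprocal resistance),
      = kg⁻¹·m⁻²·s³·A².
  So S⁻² = kg²·m⁴·s⁻⁶·A⁻⁴.
  Combining: J⁻¹·A⁻¹·Ω⁻¹·S⁻² = (kg⁻¹·m⁻²·s²) · A⁻¹ · (kg⁻¹·m⁻²·s³·A²) · (kg²·m⁴·s⁻⁶·A⁻⁴) = s⁻¹·A⁻³.
Right side:
  J = N·m (work = force × distance),
      = kg·m²·s⁻².
  So J⁻² = kg⁻²·m⁻⁴·s⁴.
  Gy = J/kg (absorbed dose = energy per mass),
      = m²·s⁻².
  S = 1/Ω (conductance is reciprocal resistance),
      = kg⁻¹·m⁻²·s³·A².
  So S⁻² = kg²·m⁴·s⁻⁶·A⁻⁴.
  Combining: J⁻²·kg·Gy·S⁻²·A⁻¹ = (kg⁻²·m⁻⁴·s⁴) · kg · (m²·s⁻²) · (kg²·m⁴·s⁻⁶·A⁻⁴) · A⁻¹ = kg·m²·s⁻⁴·A⁻⁵.
Left is s⁻¹·A⁻³; right is kg·m²·s⁻⁴·A⁻⁵ — different.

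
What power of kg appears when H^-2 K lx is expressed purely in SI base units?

H = kg·m²·s⁻²·A⁻².
So H⁻² = kg⁻²·m⁻⁴·s⁴·A⁴.
lx = m⁻²·cd.
Combining: H⁻²·K·lx = (kg⁻²·m⁻⁴·s⁴·A⁴) · K · (m⁻²·cd) = kg⁻²·m⁻⁶·s⁴·A⁴·K·cd.
The exponent of kg is -2.

-2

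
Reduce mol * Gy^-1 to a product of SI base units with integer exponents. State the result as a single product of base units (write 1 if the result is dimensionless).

m⁻²·s²·mol

Gy = m²·s⁻².
So Gy⁻¹ = m⁻²·s².
Combining: mol·Gy⁻¹ = mol · (m⁻²·s²) = m⁻²·s²·mol.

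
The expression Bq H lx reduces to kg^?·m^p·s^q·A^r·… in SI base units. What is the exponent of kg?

Bq = s⁻¹.
H = kg·m²·s⁻²·A⁻².
lx = m⁻²·cd.
Combining: Bq·H·lx = s⁻¹ · (kg·m²·s⁻²·A⁻²) · (m⁻²·cd) = kg·s⁻³·A⁻²·cd.
The exponent of kg is 1.

1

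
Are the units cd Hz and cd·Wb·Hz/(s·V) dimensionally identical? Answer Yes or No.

Yes

Left side:
  Hz = s⁻¹.
  Combining: cd·Hz = cd · s⁻¹ = s⁻¹·cd.
Right side:
  Wb = V·s (flux: a volt is a weber per second),
      = kg·m²·s⁻²·A⁻¹.
  V = W/A (potential = power per current),
      = kg·m²·s⁻³·A⁻¹.
  So V⁻¹ = kg⁻¹·m⁻²·s³·A.
  Hz = 1/s = s⁻¹ (frequency is cycles per second).
  Combining: cd·Wb·s⁻¹·V⁻¹·Hz = cd · (kg·m²·s⁻²·A⁻¹) · s⁻¹ · (kg⁻¹·m⁻²·s³·A) · s⁻¹ = s⁻¹·cd.
Both reduce to s⁻¹·cd.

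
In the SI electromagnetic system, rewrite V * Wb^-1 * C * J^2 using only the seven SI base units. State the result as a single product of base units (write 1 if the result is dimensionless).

V = kg·m²·s⁻³·A⁻¹.
Wb = kg·m²·s⁻²·A⁻¹.
So Wb⁻¹ = kg⁻¹·m⁻²·s²·A.
C = s·A.
J = kg·m²·s⁻².
So J² = kg²·m⁴·s⁻⁴.
Combining: V·Wb⁻¹·C·J² = (kg·m²·s⁻³·A⁻¹) · (kg⁻¹·m⁻²·s²·A) · (s·A) · (kg²·m⁴·s⁻⁴) = kg²·m⁴·s⁻⁴·A.

kg²·m⁴·s⁻⁴·A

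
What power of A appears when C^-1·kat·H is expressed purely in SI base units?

C = A·s = s·A (charge = current × time).
So C⁻¹ = s⁻¹·A⁻¹.
kat = mol/s = s⁻¹·mol (catalytic activity).
H = Wb/A (inductance = flux per current),
    = kg·m²·s⁻²·A⁻².
Combining: C⁻¹·kat·H = (s⁻¹·A⁻¹) · (s⁻¹·mol) · (kg·m²·s⁻²·A⁻²) = kg·m²·s⁻⁴·A⁻³·mol.
The exponent of A is -3.

-3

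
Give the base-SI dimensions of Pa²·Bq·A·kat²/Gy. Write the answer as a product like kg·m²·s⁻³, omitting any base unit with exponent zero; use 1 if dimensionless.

Pa = N/m² (pressure = force per area),
    = kg·m⁻¹·s⁻².
So Pa² = kg²·m⁻²·s⁻⁴.
Bq = 1/s = s⁻¹ (activity is decays per second).
kat = mol/s = s⁻¹·mol (catalytic activity).
So kat² = s⁻²·mol².
Gy = J/kg (absorbed dose = energy per mass),
    = m²·s⁻².
So Gy⁻¹ = m⁻²·s².
Combining: Pa²·Bq·A·kat²·Gy⁻¹ = (kg²·m⁻²·s⁻⁴) · s⁻¹ · A · (s⁻²·mol²) · (m⁻²·s²) = kg²·m⁻⁴·s⁻⁵·A·mol².

kg²·m⁻⁴·s⁻⁵·A·mol²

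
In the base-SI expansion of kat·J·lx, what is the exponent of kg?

1

kat = mol/s = s⁻¹·mol (catalytic activity).
J = N·m (work = force × distance),
    = kg·m²·s⁻².
lx = lm/m² (illuminance = luminous flux per area),
    = m⁻²·cd.
Combining: kat·J·lx = (s⁻¹·mol) · (kg·m²·s⁻²) · (m⁻²·cd) = kg·s⁻³·mol·cd.
The exponent of kg is 1.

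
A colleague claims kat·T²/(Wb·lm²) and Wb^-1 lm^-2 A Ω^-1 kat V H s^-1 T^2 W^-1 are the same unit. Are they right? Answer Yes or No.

Left side:
  Wb = kg·m²·s⁻²·A⁻¹.
  So Wb⁻¹ = kg⁻¹·m⁻²·s²·A.
  kat = s⁻¹·mol.
  T = kg·s⁻²·A⁻¹.
  So T² = kg²·s⁻⁴·A⁻².
  lm = cd.
  So lm⁻² = cd⁻².
  Combining: Wb⁻¹·kat·T²·lm⁻² = (kg⁻¹·m⁻²·s²·A) · (s⁻¹·mol) · (kg²·s⁻⁴·A⁻²) · cd⁻² = kg·m⁻²·s⁻³·A⁻¹·mol·cd⁻².
Right side:
  Wb = V·s (flux: a volt is a weber per second),
      = kg·m²·s⁻²·A⁻¹.
  So Wb⁻¹ = kg⁻¹·m⁻²·s²·A.
  lm = cd·sr = cd (luminous flux; sr is dimensionless).
  So lm⁻² = cd⁻².
  Ω = V/A (resistance = voltage per current),
      = kg·m²·s⁻³·A⁻².
  So Ω⁻¹ = kg⁻¹·m⁻²·s³·A².
  kat = mol/s = s⁻¹·mol (catalytic activity).
  V = W/A (potential = power per current),
      = kg·m²·s⁻³·A⁻¹.
  H = Wb/A (inductance = flux per current),
      = kg·m²·s⁻²·A⁻².
  T = Wb/m² (flux density = flux per area),
      = kg·s⁻²·A⁻¹.
  So T² = kg²·s⁻⁴·A⁻².
  W = J/s (power = energy per time),
      = kg·m²·s⁻³.
  So W⁻¹ = kg⁻¹·m⁻²·s³.
  Combining: Wb⁻¹·lm⁻²·A·Ω⁻¹·kat·V·H·s⁻¹·T²·W⁻¹ = (kg⁻¹·m⁻²·s²·A) · cd⁻² · A · (kg⁻¹·m⁻²·s³·A²) · (s⁻¹·mol) · (kg·m²·s⁻³·A⁻¹) · (kg·m²·s⁻²·A⁻²) · s⁻¹ · (kg²·s⁻⁴·A⁻²) · (kg⁻¹·m⁻²·s³) = kg·m⁻²·s⁻³·A⁻¹·mol·cd⁻².
Both reduce to kg·m⁻²·s⁻³·A⁻¹·mol·cd⁻².

Yes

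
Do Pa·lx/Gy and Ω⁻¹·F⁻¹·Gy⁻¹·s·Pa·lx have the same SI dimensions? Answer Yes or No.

Left side:
  Gy = J/kg (absorbed dose = energy per mass),
      = m²·s⁻².
  So Gy⁻¹ = m⁻²·s².
  Pa = N/m² (pressure = force per area),
      = kg·m⁻¹·s⁻².
  lx = lm/m² (illuminance = luminous flux per area),
      = m⁻²·cd.
  Combining: Gy⁻¹·Pa·lx = (m⁻²·s²) · (kg·m⁻¹·s⁻²) · (m⁻²·cd) = kg·m⁻⁵·cd.
Right side:
  Ω = kg·m²·s⁻³·A⁻².
  So Ω⁻¹ = kg⁻¹·m⁻²·s³·A².
  F = kg⁻¹·m⁻²·s⁴·A².
  So F⁻¹ = kg·m²·s⁻⁴·A⁻².
  Gy = m²·s⁻².
  So Gy⁻¹ = m⁻²·s².
  Pa = kg·m⁻¹·s⁻².
  lx = m⁻²·cd.
  Combining: Ω⁻¹·F⁻¹·Gy⁻¹·s·Pa·lx = (kg⁻¹·m⁻²·s³·A²) · (kg·m²·s⁻⁴·A⁻²) · (m⁻²·s²) · s · (kg·m⁻¹·s⁻²) · (m⁻²·cd) = kg·m⁻⁵·cd.
Both reduce to kg·m⁻⁵·cd.

Yes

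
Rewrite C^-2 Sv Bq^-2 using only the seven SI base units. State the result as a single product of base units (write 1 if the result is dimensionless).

m²·s⁻²·A⁻²

C = A·s = s·A (charge = current × time).
So C⁻² = s⁻²·A⁻².
Sv = J/kg (equivalent dose = energy per mass),
    = m²·s⁻².
Bq = 1/s = s⁻¹ (activity is decays per second).
So Bq⁻² = s².
Combining: C⁻²·Sv·Bq⁻² = (s⁻²·A⁻²) · (m²·s⁻²) · s² = m²·s⁻²·A⁻².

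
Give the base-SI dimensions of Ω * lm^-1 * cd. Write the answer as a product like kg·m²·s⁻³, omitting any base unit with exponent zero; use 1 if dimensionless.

kg·m²·s⁻³·A⁻²

Ω = V/A (resistance = voltage per current),
    = kg·m²·s⁻³·A⁻².
lm = cd·sr = cd (luminous flux; sr is dimensionless).
So lm⁻¹ = cd⁻¹.
Combining: Ω·lm⁻¹·cd = (kg·m²·s⁻³·A⁻²) · cd⁻¹ · cd = kg·m²·s⁻³·A⁻².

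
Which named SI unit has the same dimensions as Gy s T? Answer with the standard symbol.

Gy = m²·s⁻².
T = kg·s⁻²·A⁻¹.
Combining: Gy·s·T = (m²·s⁻²) · s · (kg·s⁻²·A⁻¹) = kg·m²·s⁻³·A⁻¹.
kg·m²·s⁻³·A⁻¹ is the base-SI form of the volt.

V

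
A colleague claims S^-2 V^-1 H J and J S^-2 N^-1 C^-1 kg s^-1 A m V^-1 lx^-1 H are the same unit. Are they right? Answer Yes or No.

No

Left side:
  S = 1/Ω (conductance is reciprocal resistance),
      = kg⁻¹·m⁻²·s³·A².
  So S⁻² = kg²·m⁴·s⁻⁶·A⁻⁴.
  V = W/A (potential = power per current),
      = kg·m²·s⁻³·A⁻¹.
  So V⁻¹ = kg⁻¹·m⁻²·s³·A.
  H = Wb/A (inductance = flux per current),
      = kg·m²·s⁻²·A⁻².
  J = N·m (work = force × distance),
      = kg·m²·s⁻².
  Combining: S⁻²·V⁻¹·H·J = (kg²·m⁴·s⁻⁶·A⁻⁴) · (kg⁻¹·m⁻²·s³·A) · (kg·m²·s⁻²·A⁻²) · (kg·m²·s⁻²) = kg³·m⁶·s⁻⁷·A⁻⁵.
Right side:
  J = N·m (work = force × distance),
      = kg·m²·s⁻².
  S = 1/Ω (conductance is reciprocal resistance),
      = kg⁻¹·m⁻²·s³·A².
  So S⁻² = kg²·m⁴·s⁻⁶·A⁻⁴.
  N = kg·m/s² = kg·m·s⁻² (force = mass × acceleration).
  So N⁻¹ = kg⁻¹·m⁻¹·s².
  C = A·s = s·A (charge = current × time).
  So C⁻¹ = s⁻¹·A⁻¹.
  V = W/A (potential = power per current),
      = kg·m²·s⁻³·A⁻¹.
  So V⁻¹ = kg⁻¹·m⁻²·s³·A.
  lx = lm/m² (illuminance = luminous flux per area),
      = m⁻²·cd.
  So lx⁻¹ = m²·cd⁻¹.
  H = Wb/A (inductance = flux per current),
      = kg·m²·s⁻²·A⁻².
  Combining: J·S⁻²·N⁻¹·C⁻¹·kg·s⁻¹·A·m·V⁻¹·lx⁻¹·H = (kg·m²·s⁻²) · (kg²·m⁴·s⁻⁶·A⁻⁴) · (kg⁻¹·m⁻¹·s²) · (s⁻¹·A⁻¹) · kg · s⁻¹ · A · m · (kg⁻¹·m⁻²·s³·A) · (m²·cd⁻¹) · (kg·m²·s⁻²·A⁻²) = kg³·m⁸·s⁻⁷·A⁻⁵·cd⁻¹.
Left is kg³·m⁶·s⁻⁷·A⁻⁵; right is kg³·m⁸·s⁻⁷·A⁻⁵·cd⁻¹ — different.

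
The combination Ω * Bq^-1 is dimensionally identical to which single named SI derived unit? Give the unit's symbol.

Ω = V/A (resistance = voltage per current),
    = kg·m²·s⁻³·A⁻².
Bq = 1/s = s⁻¹ (activity is decays per second).
So Bq⁻¹ = s.
Combining: Ω·Bq⁻¹ = (kg·m²·s⁻³·A⁻²) · s = kg·m²·s⁻²·A⁻².
kg·m²·s⁻²·A⁻² is the base-SI form of the henry.

H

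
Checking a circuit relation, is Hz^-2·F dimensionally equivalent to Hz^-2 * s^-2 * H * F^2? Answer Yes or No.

Yes

Left side:
  Hz = 1/s = s⁻¹ (frequency is cycles per second).
  So Hz⁻² = s².
  F = C/V (capacitance = charge per voltage),
      = A·s/(kg·m²·s⁻³·A⁻¹) (substituting C and V),
      = kg⁻¹·m⁻²·s⁴·A².
  Combining: Hz⁻²·F = s² · (kg⁻¹·m⁻²·s⁴·A²) = kg⁻¹·m⁻²·s⁶·A².
Right side:
  Hz = 1/s = s⁻¹ (frequency is cycles per second).
  So Hz⁻² = s².
  H = Wb/A (inductance = flux per current),
      = kg·m²·s⁻²·A⁻².
  F = C/V (capacitance = charge per voltage),
      = A·s/(kg·m²·s⁻³·A⁻¹) (substituting C and V),
      = kg⁻¹·m⁻²·s⁴·A².
  So F² = kg⁻²·m⁻⁴·s⁸·A⁴.
  Combining: Hz⁻²·s⁻²·H·F² = s² · s⁻² · (kg·m²·s⁻²·A⁻²) · (kg⁻²·m⁻⁴·s⁸·A⁴) = kg⁻¹·m⁻²·s⁶·A².
Both reduce to kg⁻¹·m⁻²·s⁶·A².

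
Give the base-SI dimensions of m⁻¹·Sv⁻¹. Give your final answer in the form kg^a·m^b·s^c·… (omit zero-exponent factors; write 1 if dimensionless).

Sv = J/kg (equivalent dose = energy per mass),
    = m²·s⁻².
So Sv⁻¹ = m⁻²·s².
Combining: m⁻¹·Sv⁻¹ = m⁻¹ · (m⁻²·s²) = m⁻³·s².

m⁻³·s²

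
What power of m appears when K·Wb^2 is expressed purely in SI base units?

4

Wb = V·s (flux: a volt is a weber per second),
    = kg·m²·s⁻²·A⁻¹.
So Wb² = kg²·m⁴·s⁻⁴·A⁻².
Combining: K·Wb² = K · (kg²·m⁴·s⁻⁴·A⁻²) = kg²·m⁴·s⁻⁴·A⁻²·K.
The exponent of m is 4.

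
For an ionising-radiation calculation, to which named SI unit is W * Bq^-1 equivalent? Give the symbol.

W = kg·m²·s⁻³.
Bq = s⁻¹.
So Bq⁻¹ = s.
Combining: W·Bq⁻¹ = (kg·m²·s⁻³) · s = kg·m²·s⁻².
kg·m²·s⁻² is the base-SI form of the joule.

J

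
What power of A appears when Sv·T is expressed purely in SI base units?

-1

Sv = J/kg (equivalent dose = energy per mass),
    = m²·s⁻².
T = Wb/m² (flux density = flux per area),
    = kg·s⁻²·A⁻¹.
Combining: Sv·T = (m²·s⁻²) · (kg·s⁻²·A⁻¹) = kg·m²·s⁻⁴·A⁻¹.
The exponent of A is -1.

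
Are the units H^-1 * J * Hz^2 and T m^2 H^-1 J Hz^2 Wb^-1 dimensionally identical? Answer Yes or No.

Yes

Left side:
  H = Wb/A (inductance = flux per current),
      = kg·m²·s⁻²·A⁻².
  So H⁻¹ = kg⁻¹·m⁻²·s²·A².
  J = N·m (work = force × distance),
      = kg·m²·s⁻².
  Hz = 1/s = s⁻¹ (frequency is cycles per second).
  So Hz² = s⁻².
  Combining: H⁻¹·J·Hz² = (kg⁻¹·m⁻²·s²·A²) · (kg·m²·s⁻²) · s⁻² = s⁻²·A².
Right side:
  T = Wb/m² (flux density = flux per area),
      = kg·s⁻²·A⁻¹.
  H = Wb/A (inductance = flux per current),
      = kg·m²·s⁻²·A⁻².
  So H⁻¹ = kg⁻¹·m⁻²·s²·A².
  J = N·m (work = force × distance),
      = kg·m²·s⁻².
  Hz = 1/s = s⁻¹ (frequency is cycles per second).
  So Hz² = s⁻².
  Wb = V·s (flux: a volt is a weber per second),
      = kg·m²·s⁻²·A⁻¹.
  So Wb⁻¹ = kg⁻¹·m⁻²·s²·A.
  Combining: T·m²·H⁻¹·J·Hz²·Wb⁻¹ = (kg·s⁻²·A⁻¹) · m² · (kg⁻¹·m⁻²·s²·A²) · (kg·m²·s⁻²) · s⁻² · (kg⁻¹·m⁻²·s²·A) = s⁻²·A².
Both reduce to s⁻²·A².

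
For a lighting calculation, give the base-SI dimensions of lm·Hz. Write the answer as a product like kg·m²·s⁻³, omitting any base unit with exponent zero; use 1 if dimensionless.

s⁻¹·cd

lm = cd.
Hz = s⁻¹.
Combining: lm·Hz = cd · s⁻¹ = s⁻¹·cd.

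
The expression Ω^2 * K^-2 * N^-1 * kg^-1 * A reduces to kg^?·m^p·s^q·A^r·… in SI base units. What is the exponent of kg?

Ω = kg·m²·s⁻³·A⁻².
So Ω² = kg²·m⁴·s⁻⁶·A⁻⁴.
N = kg·m·s⁻².
So N⁻¹ = kg⁻¹·m⁻¹·s².
Combining: Ω²·K⁻²·N⁻¹·kg⁻¹·A = (kg²·m⁴·s⁻⁶·A⁻⁴) · K⁻² · (kg⁻¹·m⁻¹·s²) · kg⁻¹ · A = m³·s⁻⁴·A⁻³·K⁻².
The exponent of kg is 0.

0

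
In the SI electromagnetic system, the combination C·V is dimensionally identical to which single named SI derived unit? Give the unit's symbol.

J

C = A·s = s·A (charge = current × time).
V = W/A (potential = power per current),
    = kg·m²·s⁻³·A⁻¹.
Combining: C·V = (s·A) · (kg·m²·s⁻³·A⁻¹) = kg·m²·s⁻².
kg·m²·s⁻² is the base-SI form of the joule.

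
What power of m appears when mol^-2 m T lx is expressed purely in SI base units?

T = kg·s⁻²·A⁻¹.
lx = m⁻²·cd.
Combining: mol⁻²·m·T·lx = mol⁻² · m · (kg·s⁻²·A⁻¹) · (m⁻²·cd) = kg·m⁻¹·s⁻²·A⁻¹·mol⁻²·cd.
The exponent of m is -1.

-1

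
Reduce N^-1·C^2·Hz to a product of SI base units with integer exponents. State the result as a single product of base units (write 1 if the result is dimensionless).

N = kg·m·s⁻².
So N⁻¹ = kg⁻¹·m⁻¹·s².
C = s·A.
So C² = s²·A².
Hz = s⁻¹.
Combining: N⁻¹·C²·Hz = (kg⁻¹·m⁻¹·s²) · (s²·A²) · s⁻¹ = kg⁻¹·m⁻¹·s³·A².

kg⁻¹·m⁻¹·s³·A²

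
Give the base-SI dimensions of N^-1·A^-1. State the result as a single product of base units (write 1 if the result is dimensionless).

kg⁻¹·m⁻¹·s²·A⁻¹

N = kg·m·s⁻².
So N⁻¹ = kg⁻¹·m⁻¹·s².
Combining: N⁻¹·A⁻¹ = (kg⁻¹·m⁻¹·s²) · A⁻¹ = kg⁻¹·m⁻¹·s²·A⁻¹.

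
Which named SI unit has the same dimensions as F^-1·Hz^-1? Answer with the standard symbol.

Ω

F = C/V (capacitance = charge per voltage),
    = A·s/(kg·m²·s⁻³·A⁻¹) (substituting C and V),
    = kg⁻¹·m⁻²·s⁴·A².
So F⁻¹ = kg·m²·s⁻⁴·A⁻².
Hz = 1/s = s⁻¹ (frequency is cycles per second).
So Hz⁻¹ = s.
Combining: F⁻¹·Hz⁻¹ = (kg·m²·s⁻⁴·A⁻²) · s = kg·m²·s⁻³·A⁻².
kg·m²·s⁻³·A⁻² is the base-SI form of the ohm.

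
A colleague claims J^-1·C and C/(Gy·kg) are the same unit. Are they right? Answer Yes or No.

Left side:
  J = N·m (work = force × distance),
      = kg·m²·s⁻².
  So J⁻¹ = kg⁻¹·m⁻²·s².
  C = A·s = s·A (charge = current × time).
  Combining: J⁻¹·C = (kg⁻¹·m⁻²·s²) · (s·A) = kg⁻¹·m⁻²·s³·A.
Right side:
  Gy = J/kg (absorbed dose = energy per mass),
      = m²·s⁻².
  So Gy⁻¹ = m⁻²·s².
  C = A·s = s·A (charge = current × time).
  Combining: Gy⁻¹·C·kg⁻¹ = (m⁻²·s²) · (s·A) · kg⁻¹ = kg⁻¹·m⁻²·s³·A.
Both reduce to kg⁻¹·m⁻²·s³·A.

Yes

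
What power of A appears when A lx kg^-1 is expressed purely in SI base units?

lx = m⁻²·cd.
Combining: A·lx·kg⁻¹ = A · (m⁻²·cd) · kg⁻¹ = kg⁻¹·m⁻²·A·cd.
The exponent of A is 1.

1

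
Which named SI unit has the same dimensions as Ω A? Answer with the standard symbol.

Ω = kg·m²·s⁻³·A⁻².
Combining: Ω·A = (kg·m²·s⁻³·A⁻²) · A = kg·m²·s⁻³·A⁻¹.
kg·m²·s⁻³·A⁻¹ is the base-SI form of the volt.

V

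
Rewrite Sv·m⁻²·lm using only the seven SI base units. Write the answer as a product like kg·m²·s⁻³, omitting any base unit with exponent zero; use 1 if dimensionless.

Sv = J/kg (equivalent dose = energy per mass),
    = m²·s⁻².
lm = cd·sr = cd (luminous flux; sr is dimensionless).
Combining: Sv·m⁻²·lm = (m²·s⁻²) · m⁻² · cd = s⁻²·cd.

s⁻²·cd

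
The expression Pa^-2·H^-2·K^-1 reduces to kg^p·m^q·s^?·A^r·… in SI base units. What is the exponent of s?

Pa = N/m² (pressure = force per area),
    = kg·m⁻¹·s⁻².
So Pa⁻² = kg⁻²·m²·s⁴.
H = Wb/A (inductance = flux per current),
    = kg·m²·s⁻²·A⁻².
So H⁻² = kg⁻²·m⁻⁴·s⁴·A⁴.
Combining: Pa⁻²·H⁻²·K⁻¹ = (kg⁻²·m²·s⁴) · (kg⁻²·m⁻⁴·s⁴·A⁴) · K⁻¹ = kg⁻⁴·m⁻²·s⁸·A⁴·K⁻¹.
The exponent of s is 8.

8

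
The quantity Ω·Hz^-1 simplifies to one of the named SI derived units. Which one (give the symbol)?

H

Ω = V/A (resistance = voltage per current),
    = kg·m²·s⁻³·A⁻².
Hz = 1/s = s⁻¹ (frequency is cycles per second).
So Hz⁻¹ = s.
Combining: Ω·Hz⁻¹ = (kg·m²·s⁻³·A⁻²) · s = kg·m²·s⁻²·A⁻².
kg·m²·s⁻²·A⁻² is the base-SI form of the henry.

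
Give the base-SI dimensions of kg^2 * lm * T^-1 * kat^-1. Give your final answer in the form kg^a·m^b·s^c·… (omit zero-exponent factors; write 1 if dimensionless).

lm = cd·sr = cd (luminous flux; sr is dimensionless).
T = Wb/m² (flux density = flux per area),
    = kg·s⁻²·A⁻¹.
So T⁻¹ = kg⁻¹·s²·A.
kat = mol/s = s⁻¹·mol (catalytic activity).
So kat⁻¹ = s·mol⁻¹.
Combining: kg²·lm·T⁻¹·kat⁻¹ = kg² · cd · (kg⁻¹·s²·A) · (s·mol⁻¹) = kg·s³·A·mol⁻¹·cd.

kg·s³·A·mol⁻¹·cd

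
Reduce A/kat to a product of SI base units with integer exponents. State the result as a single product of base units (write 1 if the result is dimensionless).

s·A·mol⁻¹

kat = mol/s = s⁻¹·mol (catalytic activity).
So kat⁻¹ = s·mol⁻¹.
Combining: A·kat⁻¹ = A · (s·mol⁻¹) = s·A·mol⁻¹.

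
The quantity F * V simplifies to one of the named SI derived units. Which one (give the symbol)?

C

F = C/V (capacitance = charge per voltage),
    = A·s/(kg·m²·s⁻³·A⁻¹) (substituting C and V),
    = kg⁻¹·m⁻²·s⁴·A².
V = W/A (potential = power per current),
    = kg·m²·s⁻³·A⁻¹.
Combining: F·V = (kg⁻¹·m⁻²·s⁴·A²) · (kg·m²·s⁻³·A⁻¹) = s·A.
s·A is the base-SI form of the coulomb.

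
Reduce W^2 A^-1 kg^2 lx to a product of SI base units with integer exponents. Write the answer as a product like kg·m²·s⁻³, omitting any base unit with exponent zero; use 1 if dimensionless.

W = J/s (power = energy per time),
    = kg·m²·s⁻³.
So W² = kg²·m⁴·s⁻⁶.
lx = lm/m² (illuminance = luminous flux per area),
    = m⁻²·cd.
Combining: W²·A⁻¹·kg²·lx = (kg²·m⁴·s⁻⁶) · A⁻¹ · kg² · (m⁻²·cd) = kg⁴·m²·s⁻⁶·A⁻¹·cd.

kg⁴·m²·s⁻⁶·A⁻¹·cd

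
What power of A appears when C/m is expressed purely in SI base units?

C = A·s = s·A (charge = current × time).
Combining: C·m⁻¹ = (s·A) · m⁻¹ = m⁻¹·s·A.
The exponent of A is 1.

1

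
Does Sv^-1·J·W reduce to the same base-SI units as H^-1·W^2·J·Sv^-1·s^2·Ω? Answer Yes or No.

Left side:
  Sv = m²·s⁻².
  So Sv⁻¹ = m⁻²·s².
  J = kg·m²·s⁻².
  W = kg·m²·s⁻³.
  Combining: Sv⁻¹·J·W = (m⁻²·s²) · (kg·m²·s⁻²) · (kg·m²·s⁻³) = kg²·m²·s⁻³.
Right side:
  H = kg·m²·s⁻²·A⁻².
  So H⁻¹ = kg⁻¹·m⁻²·s²·A².
  W = kg·m²·s⁻³.
  So W² = kg²·m⁴·s⁻⁶.
  J = kg·m²·s⁻².
  Sv = m²·s⁻².
  So Sv⁻¹ = m⁻²·s².
  Ω = kg·m²·s⁻³·A⁻².
  Combining: H⁻¹·W²·J·Sv⁻¹·s²·Ω = (kg⁻¹·m⁻²·s²·A²) · (kg²·m⁴·s⁻⁶) · (kg·m²·s⁻²) · (m⁻²·s²) · s² · (kg·m²·s⁻³·A⁻²) = kg³·m⁴·s⁻⁵.
Left is kg²·m²·s⁻³; right is kg³·m⁴·s⁻⁵ — different.

No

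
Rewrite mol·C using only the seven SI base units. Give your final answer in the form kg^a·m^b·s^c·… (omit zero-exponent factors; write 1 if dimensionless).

C = A·s = s·A (charge = current × time).
Combining: mol·C = mol · (s·A) = s·A·mol.

s·A·mol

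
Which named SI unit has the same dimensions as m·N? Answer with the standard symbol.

N = kg·m/s² = kg·m·s⁻² (force = mass × acceleration).
Combining: m·N = m · (kg·m·s⁻²) = kg·m²·s⁻².
kg·m²·s⁻² is the base-SI form of the joule.

J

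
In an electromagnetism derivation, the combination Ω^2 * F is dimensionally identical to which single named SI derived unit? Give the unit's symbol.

Ω = kg·m²·s⁻³·A⁻².
So Ω² = kg²·m⁴·s⁻⁶·A⁻⁴.
F = kg⁻¹·m⁻²·s⁴·A².
Combining: Ω²·F = (kg²·m⁴·s⁻⁶·A⁻⁴) · (kg⁻¹·m⁻²·s⁴·A²) = kg·m²·s⁻²·A⁻².
kg·m²·s⁻²·A⁻² is the base-SI form of the henry.

H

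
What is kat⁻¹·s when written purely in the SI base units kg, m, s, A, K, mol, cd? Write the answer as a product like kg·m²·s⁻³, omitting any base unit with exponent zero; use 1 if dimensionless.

s²·mol⁻¹

kat = s⁻¹·mol.
So kat⁻¹ = s·mol⁻¹.
Combining: kat⁻¹·s = (s·mol⁻¹) · s = s²·mol⁻¹.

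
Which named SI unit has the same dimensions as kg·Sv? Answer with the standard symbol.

Sv = J/kg (equivalent dose = energy per mass),
    = m²·s⁻².
Combining: kg·Sv = kg · (m²·s⁻²) = kg·m²·s⁻².
kg·m²·s⁻² is the base-SI form of the joule.

J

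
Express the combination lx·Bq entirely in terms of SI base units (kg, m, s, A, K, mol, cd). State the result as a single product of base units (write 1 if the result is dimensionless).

lx = lm/m² (illuminance = luminous flux per area),
    = m⁻²·cd.
Bq = 1/s = s⁻¹ (activity is decays per second).
Combining: lx·Bq = (m⁻²·cd) · s⁻¹ = m⁻²·s⁻¹·cd.

m⁻²·s⁻¹·cd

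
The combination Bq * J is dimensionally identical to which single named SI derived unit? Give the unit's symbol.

Bq = 1/s = s⁻¹ (activity is decays per second).
J = N·m (work = force × distance),
    = kg·m²·s⁻².
Combining: Bq·J = s⁻¹ · (kg·m²·s⁻²) = kg·m²·s⁻³.
kg·m²·s⁻³ is the base-SI form of the watt.

W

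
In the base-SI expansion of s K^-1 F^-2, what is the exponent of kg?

2

F = C/V (capacitance = charge per voltage),
    = A·s/(kg·m²·s⁻³·A⁻¹) (substituting C and V),
    = kg⁻¹·m⁻²·s⁴·A².
So F⁻² = kg²·m⁴·s⁻⁸·A⁻⁴.
Combining: s·K⁻¹·F⁻² = s · K⁻¹ · (kg²·m⁴·s⁻⁸·A⁻⁴) = kg²·m⁴·s⁻⁷·A⁻⁴·K⁻¹.
The exponent of kg is 2.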